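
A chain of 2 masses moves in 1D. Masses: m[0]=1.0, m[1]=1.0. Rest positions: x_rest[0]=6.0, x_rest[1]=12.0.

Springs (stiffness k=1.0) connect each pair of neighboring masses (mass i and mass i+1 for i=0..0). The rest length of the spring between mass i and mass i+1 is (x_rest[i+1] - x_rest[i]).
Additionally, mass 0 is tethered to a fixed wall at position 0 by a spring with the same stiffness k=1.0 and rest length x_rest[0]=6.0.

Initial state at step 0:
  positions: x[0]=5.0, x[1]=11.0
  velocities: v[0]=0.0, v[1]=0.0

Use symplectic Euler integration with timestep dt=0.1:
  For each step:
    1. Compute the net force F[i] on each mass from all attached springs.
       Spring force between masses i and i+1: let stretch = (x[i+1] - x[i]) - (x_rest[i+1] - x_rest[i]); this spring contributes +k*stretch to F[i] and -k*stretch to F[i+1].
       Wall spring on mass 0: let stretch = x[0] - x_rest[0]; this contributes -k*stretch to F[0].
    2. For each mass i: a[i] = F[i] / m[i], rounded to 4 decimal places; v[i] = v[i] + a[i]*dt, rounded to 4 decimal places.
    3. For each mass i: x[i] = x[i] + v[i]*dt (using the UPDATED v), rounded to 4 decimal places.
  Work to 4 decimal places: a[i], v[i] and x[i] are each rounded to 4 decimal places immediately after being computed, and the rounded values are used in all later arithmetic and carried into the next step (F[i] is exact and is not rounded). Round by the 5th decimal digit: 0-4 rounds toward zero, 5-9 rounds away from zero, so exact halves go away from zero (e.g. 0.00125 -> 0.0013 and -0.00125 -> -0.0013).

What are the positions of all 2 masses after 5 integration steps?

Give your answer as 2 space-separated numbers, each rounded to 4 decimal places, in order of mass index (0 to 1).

Answer: 5.1431 11.0035

Derivation:
Step 0: x=[5.0000 11.0000] v=[0.0000 0.0000]
Step 1: x=[5.0100 11.0000] v=[0.1000 0.0000]
Step 2: x=[5.0298 11.0001] v=[0.1980 0.0010]
Step 3: x=[5.0590 11.0005] v=[0.2921 0.0040]
Step 4: x=[5.0970 11.0015] v=[0.3804 0.0099]
Step 5: x=[5.1431 11.0035] v=[0.4612 0.0195]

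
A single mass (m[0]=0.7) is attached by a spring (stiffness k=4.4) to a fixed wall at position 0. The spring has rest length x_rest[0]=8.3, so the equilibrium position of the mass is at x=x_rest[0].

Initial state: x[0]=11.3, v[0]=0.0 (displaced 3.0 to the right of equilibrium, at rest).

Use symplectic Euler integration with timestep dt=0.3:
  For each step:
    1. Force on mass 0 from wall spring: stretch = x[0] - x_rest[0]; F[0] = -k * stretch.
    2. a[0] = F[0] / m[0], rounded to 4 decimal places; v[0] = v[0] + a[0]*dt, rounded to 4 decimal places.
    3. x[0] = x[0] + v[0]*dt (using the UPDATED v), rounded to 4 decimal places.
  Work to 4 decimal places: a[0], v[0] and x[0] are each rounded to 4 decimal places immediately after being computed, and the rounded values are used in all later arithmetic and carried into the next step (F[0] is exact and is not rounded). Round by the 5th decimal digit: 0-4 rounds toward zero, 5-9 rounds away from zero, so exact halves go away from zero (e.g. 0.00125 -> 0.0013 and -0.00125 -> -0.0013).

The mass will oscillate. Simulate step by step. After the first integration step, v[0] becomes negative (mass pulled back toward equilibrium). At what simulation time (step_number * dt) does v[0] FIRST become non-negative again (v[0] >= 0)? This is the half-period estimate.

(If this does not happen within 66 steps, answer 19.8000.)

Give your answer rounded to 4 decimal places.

Step 0: x=[11.3000] v=[0.0000]
Step 1: x=[9.6029] v=[-5.6571]
Step 2: x=[7.1687] v=[-8.1140]
Step 3: x=[5.3745] v=[-5.9807]
Step 4: x=[5.2353] v=[-0.4640]
Step 5: x=[6.8298] v=[5.3151]
First v>=0 after going negative at step 5, time=1.5000

Answer: 1.5000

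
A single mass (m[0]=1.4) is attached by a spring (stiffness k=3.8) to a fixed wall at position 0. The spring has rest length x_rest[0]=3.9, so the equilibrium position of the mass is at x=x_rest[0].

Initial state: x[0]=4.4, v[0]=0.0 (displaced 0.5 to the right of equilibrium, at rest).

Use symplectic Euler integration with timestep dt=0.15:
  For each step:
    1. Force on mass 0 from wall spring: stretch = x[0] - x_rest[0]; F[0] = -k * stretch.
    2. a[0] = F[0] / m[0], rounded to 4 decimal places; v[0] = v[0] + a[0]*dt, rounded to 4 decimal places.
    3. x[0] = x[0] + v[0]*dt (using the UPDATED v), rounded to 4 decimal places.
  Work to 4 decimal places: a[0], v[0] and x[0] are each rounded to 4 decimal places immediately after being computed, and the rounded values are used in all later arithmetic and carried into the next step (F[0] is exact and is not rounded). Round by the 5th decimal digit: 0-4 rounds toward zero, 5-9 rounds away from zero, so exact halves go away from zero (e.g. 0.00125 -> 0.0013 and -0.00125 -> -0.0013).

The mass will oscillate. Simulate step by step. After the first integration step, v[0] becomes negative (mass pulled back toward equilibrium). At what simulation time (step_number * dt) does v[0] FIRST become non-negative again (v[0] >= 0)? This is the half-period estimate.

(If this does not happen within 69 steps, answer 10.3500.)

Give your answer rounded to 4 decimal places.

Answer: 1.9500

Derivation:
Step 0: x=[4.4000] v=[0.0000]
Step 1: x=[4.3695] v=[-0.2036]
Step 2: x=[4.3103] v=[-0.3948]
Step 3: x=[4.2260] v=[-0.5619]
Step 4: x=[4.1218] v=[-0.6946]
Step 5: x=[4.0041] v=[-0.7849]
Step 6: x=[3.8800] v=[-0.8273]
Step 7: x=[3.7571] v=[-0.8192]
Step 8: x=[3.6430] v=[-0.7610]
Step 9: x=[3.5445] v=[-0.6564]
Step 10: x=[3.4677] v=[-0.5117]
Step 11: x=[3.4173] v=[-0.3357]
Step 12: x=[3.3964] v=[-0.1392]
Step 13: x=[3.4063] v=[0.0658]
First v>=0 after going negative at step 13, time=1.9500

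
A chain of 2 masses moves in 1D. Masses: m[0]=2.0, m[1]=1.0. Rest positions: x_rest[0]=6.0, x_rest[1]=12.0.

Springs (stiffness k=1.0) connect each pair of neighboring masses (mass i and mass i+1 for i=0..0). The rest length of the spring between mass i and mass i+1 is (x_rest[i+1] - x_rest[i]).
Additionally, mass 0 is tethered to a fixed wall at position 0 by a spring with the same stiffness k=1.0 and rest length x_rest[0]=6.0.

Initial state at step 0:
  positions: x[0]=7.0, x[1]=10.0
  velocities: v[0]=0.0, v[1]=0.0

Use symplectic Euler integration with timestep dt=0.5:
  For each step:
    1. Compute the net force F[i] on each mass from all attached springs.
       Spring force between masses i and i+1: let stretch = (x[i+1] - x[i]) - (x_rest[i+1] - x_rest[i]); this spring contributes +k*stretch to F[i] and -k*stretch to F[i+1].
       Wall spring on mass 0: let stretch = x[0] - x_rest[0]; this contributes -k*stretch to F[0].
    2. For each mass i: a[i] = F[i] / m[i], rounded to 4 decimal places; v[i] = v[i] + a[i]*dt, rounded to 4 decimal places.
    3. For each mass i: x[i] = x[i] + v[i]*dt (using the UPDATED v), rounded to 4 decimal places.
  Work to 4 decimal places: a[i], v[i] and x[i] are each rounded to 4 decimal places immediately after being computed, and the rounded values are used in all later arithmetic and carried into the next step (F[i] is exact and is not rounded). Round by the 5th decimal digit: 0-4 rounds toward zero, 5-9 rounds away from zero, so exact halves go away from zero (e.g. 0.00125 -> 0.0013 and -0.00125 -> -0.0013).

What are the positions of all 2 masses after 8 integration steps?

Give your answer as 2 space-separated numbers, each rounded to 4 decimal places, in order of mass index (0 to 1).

Step 0: x=[7.0000 10.0000] v=[0.0000 0.0000]
Step 1: x=[6.5000 10.7500] v=[-1.0000 1.5000]
Step 2: x=[5.7188 11.9375] v=[-1.5625 2.3750]
Step 3: x=[5.0001 13.0704] v=[-1.4375 2.2657]
Step 4: x=[4.6651 13.6857] v=[-0.6700 1.2306]
Step 5: x=[4.8746 13.5459] v=[0.4189 -0.2797]
Step 6: x=[5.5587 12.7382] v=[1.3681 -1.6154]
Step 7: x=[6.4454 11.6356] v=[1.7733 -2.2052]
Step 8: x=[7.1752 10.7355] v=[1.4595 -1.8003]

Answer: 7.1752 10.7355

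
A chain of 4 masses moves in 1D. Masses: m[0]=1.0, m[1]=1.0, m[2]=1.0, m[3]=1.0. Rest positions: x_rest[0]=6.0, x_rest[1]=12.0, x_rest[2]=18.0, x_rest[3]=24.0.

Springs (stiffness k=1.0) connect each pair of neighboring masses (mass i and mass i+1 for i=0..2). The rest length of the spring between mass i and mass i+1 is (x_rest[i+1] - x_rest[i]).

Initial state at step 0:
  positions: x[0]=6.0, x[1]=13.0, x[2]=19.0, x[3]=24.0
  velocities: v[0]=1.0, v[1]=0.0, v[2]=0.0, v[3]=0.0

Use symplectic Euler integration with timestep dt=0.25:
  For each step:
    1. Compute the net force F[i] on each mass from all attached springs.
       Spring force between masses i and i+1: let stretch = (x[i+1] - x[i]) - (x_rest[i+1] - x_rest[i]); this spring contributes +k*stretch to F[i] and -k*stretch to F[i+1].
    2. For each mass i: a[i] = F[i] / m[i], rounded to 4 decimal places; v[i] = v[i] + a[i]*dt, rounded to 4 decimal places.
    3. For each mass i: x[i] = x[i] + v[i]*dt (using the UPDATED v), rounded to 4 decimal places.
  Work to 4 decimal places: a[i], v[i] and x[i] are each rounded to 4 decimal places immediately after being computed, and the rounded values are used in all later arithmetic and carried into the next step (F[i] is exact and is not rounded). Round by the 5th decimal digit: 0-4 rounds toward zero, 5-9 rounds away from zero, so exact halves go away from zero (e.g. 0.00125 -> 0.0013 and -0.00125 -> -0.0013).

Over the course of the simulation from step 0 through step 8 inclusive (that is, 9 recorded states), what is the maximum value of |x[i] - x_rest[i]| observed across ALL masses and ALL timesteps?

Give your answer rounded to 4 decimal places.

Step 0: x=[6.0000 13.0000 19.0000 24.0000] v=[1.0000 0.0000 0.0000 0.0000]
Step 1: x=[6.3125 12.9375 18.9375 24.0625] v=[1.2500 -0.2500 -0.2500 0.2500]
Step 2: x=[6.6641 12.8359 18.8203 24.1797] v=[1.4063 -0.4063 -0.4688 0.4688]
Step 3: x=[7.0264 12.7226 18.6640 24.3370] v=[1.4493 -0.4532 -0.6251 0.6290]
Step 4: x=[7.3698 12.6246 18.4910 24.5147] v=[1.3734 -0.3919 -0.6922 0.7108]
Step 5: x=[7.6666 12.5649 18.3278 24.6909] v=[1.1871 -0.2390 -0.6529 0.7049]
Step 6: x=[7.8945 12.5592 18.2021 24.8444] v=[0.9117 -0.0229 -0.5029 0.6141]
Step 7: x=[8.0390 12.6146 18.1388 24.9578] v=[0.5779 0.2217 -0.2531 0.4535]
Step 8: x=[8.0945 12.7293 18.1565 25.0200] v=[0.2218 0.4589 0.0706 0.2488]
Max displacement = 2.0945

Answer: 2.0945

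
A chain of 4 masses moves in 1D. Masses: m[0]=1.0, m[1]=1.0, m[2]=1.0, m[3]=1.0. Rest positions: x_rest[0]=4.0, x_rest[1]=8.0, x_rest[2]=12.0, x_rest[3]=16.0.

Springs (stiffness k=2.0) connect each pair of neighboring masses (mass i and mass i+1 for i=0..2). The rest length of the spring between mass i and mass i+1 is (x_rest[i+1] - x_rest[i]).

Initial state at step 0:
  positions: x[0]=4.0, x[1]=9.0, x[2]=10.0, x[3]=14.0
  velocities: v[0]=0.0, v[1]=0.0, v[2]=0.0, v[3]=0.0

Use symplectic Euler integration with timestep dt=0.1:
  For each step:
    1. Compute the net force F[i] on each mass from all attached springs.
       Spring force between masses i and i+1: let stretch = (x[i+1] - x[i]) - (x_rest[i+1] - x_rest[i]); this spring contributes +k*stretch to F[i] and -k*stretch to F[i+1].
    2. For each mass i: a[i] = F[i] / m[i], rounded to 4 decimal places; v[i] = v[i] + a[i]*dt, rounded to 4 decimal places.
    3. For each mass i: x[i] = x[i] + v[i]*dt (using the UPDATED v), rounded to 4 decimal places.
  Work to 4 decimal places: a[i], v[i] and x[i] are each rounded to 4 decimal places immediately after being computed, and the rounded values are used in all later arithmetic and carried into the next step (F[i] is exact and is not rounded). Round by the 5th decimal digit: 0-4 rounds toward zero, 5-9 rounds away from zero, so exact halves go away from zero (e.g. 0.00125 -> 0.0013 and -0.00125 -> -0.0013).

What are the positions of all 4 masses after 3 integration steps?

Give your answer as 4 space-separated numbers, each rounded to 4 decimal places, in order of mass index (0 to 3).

Step 0: x=[4.0000 9.0000 10.0000 14.0000] v=[0.0000 0.0000 0.0000 0.0000]
Step 1: x=[4.0200 8.9200 10.0600 14.0000] v=[0.2000 -0.8000 0.6000 0.0000]
Step 2: x=[4.0580 8.7648 10.1760 14.0012] v=[0.3800 -1.5520 1.1600 0.0120]
Step 3: x=[4.1101 8.5437 10.3403 14.0059] v=[0.5214 -2.2111 1.6428 0.0470]

Answer: 4.1101 8.5437 10.3403 14.0059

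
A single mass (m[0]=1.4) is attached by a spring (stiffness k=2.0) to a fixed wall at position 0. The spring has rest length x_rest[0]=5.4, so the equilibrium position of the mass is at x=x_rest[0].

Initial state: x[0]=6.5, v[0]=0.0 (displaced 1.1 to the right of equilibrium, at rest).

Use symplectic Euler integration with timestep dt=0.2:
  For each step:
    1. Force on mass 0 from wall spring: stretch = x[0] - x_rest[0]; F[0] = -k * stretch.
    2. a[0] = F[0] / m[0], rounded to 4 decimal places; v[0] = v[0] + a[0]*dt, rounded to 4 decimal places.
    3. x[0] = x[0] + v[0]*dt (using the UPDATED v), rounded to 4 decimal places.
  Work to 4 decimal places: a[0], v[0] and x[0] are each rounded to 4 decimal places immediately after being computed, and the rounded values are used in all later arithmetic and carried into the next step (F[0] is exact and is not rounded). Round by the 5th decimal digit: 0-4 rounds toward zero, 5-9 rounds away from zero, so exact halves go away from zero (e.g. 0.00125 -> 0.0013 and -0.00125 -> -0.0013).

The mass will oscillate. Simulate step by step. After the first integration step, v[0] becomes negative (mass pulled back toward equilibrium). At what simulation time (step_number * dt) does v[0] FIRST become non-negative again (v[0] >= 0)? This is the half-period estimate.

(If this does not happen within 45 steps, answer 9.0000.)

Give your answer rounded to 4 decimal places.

Step 0: x=[6.5000] v=[0.0000]
Step 1: x=[6.4371] v=[-0.3143]
Step 2: x=[6.3150] v=[-0.6106]
Step 3: x=[6.1406] v=[-0.8720]
Step 4: x=[5.9239] v=[-1.0836]
Step 5: x=[5.6772] v=[-1.2333]
Step 6: x=[5.4147] v=[-1.3125]
Step 7: x=[5.1514] v=[-1.3167]
Step 8: x=[4.9023] v=[-1.2457]
Step 9: x=[4.6816] v=[-1.1035]
Step 10: x=[4.5020] v=[-0.8982]
Step 11: x=[4.3737] v=[-0.6416]
Step 12: x=[4.3040] v=[-0.3484]
Step 13: x=[4.2969] v=[-0.0353]
Step 14: x=[4.3529] v=[0.2799]
First v>=0 after going negative at step 14, time=2.8000

Answer: 2.8000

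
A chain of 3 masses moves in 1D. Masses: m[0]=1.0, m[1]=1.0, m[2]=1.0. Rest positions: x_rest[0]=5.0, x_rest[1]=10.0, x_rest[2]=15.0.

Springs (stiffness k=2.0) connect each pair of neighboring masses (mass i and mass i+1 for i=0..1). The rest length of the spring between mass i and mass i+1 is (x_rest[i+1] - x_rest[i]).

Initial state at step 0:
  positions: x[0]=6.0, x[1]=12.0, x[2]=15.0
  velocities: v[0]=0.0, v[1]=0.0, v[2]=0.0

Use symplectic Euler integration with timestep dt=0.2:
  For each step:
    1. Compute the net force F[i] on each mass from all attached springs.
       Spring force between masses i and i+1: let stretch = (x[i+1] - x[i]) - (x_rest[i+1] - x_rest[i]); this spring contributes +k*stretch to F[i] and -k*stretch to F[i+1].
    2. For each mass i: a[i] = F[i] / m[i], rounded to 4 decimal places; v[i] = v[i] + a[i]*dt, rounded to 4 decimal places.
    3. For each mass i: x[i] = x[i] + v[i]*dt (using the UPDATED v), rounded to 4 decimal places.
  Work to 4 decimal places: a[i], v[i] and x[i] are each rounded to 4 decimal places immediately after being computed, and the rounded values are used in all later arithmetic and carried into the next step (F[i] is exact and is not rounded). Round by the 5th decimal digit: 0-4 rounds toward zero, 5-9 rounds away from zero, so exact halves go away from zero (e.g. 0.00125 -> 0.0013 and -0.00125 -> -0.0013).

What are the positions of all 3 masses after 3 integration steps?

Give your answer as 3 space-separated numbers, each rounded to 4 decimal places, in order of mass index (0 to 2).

Answer: 6.3587 10.8342 15.8072

Derivation:
Step 0: x=[6.0000 12.0000 15.0000] v=[0.0000 0.0000 0.0000]
Step 1: x=[6.0800 11.7600 15.1600] v=[0.4000 -1.2000 0.8000]
Step 2: x=[6.2144 11.3376 15.4480] v=[0.6720 -2.1120 1.4400]
Step 3: x=[6.3587 10.8342 15.8072] v=[0.7213 -2.5171 1.7958]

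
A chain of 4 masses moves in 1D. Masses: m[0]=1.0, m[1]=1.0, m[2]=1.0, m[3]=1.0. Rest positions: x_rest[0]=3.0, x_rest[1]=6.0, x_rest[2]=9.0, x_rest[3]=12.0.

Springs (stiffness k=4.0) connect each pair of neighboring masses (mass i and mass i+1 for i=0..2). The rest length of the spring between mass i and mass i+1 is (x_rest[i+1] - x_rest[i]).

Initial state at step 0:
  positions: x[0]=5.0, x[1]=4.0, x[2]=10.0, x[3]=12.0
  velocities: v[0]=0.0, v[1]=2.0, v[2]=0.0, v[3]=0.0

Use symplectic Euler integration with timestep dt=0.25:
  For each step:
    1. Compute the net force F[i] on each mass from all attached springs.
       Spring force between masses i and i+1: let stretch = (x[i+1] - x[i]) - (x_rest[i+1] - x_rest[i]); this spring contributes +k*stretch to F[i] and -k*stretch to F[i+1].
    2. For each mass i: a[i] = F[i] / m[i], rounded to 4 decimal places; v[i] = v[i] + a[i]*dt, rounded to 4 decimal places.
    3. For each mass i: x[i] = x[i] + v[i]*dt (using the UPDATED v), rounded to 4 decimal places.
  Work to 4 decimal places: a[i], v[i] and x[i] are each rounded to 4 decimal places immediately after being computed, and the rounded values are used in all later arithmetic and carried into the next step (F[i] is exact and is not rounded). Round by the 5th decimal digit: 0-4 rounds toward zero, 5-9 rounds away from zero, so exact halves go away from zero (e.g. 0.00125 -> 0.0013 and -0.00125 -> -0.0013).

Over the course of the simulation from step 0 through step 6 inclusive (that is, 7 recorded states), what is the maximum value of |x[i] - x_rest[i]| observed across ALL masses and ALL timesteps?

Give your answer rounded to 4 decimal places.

Answer: 3.4219

Derivation:
Step 0: x=[5.0000 4.0000 10.0000 12.0000] v=[0.0000 2.0000 0.0000 0.0000]
Step 1: x=[4.0000 6.2500 9.0000 12.2500] v=[-4.0000 9.0000 -4.0000 1.0000]
Step 2: x=[2.8125 8.6250 8.1250 12.4375] v=[-4.7500 9.5000 -3.5000 0.7500]
Step 3: x=[2.3281 9.4219 8.4531 12.2969] v=[-1.9375 3.1875 1.3125 -0.5625]
Step 4: x=[2.8672 8.2031 9.9844 11.9453] v=[2.1563 -4.8751 6.1251 -1.4063]
Step 5: x=[3.9903 6.0957 11.5606 11.8535] v=[4.4922 -8.4297 6.3047 -0.3672]
Step 6: x=[4.8897 4.8282 11.8438 12.4385] v=[3.5976 -5.0702 1.1327 2.3399]
Max displacement = 3.4219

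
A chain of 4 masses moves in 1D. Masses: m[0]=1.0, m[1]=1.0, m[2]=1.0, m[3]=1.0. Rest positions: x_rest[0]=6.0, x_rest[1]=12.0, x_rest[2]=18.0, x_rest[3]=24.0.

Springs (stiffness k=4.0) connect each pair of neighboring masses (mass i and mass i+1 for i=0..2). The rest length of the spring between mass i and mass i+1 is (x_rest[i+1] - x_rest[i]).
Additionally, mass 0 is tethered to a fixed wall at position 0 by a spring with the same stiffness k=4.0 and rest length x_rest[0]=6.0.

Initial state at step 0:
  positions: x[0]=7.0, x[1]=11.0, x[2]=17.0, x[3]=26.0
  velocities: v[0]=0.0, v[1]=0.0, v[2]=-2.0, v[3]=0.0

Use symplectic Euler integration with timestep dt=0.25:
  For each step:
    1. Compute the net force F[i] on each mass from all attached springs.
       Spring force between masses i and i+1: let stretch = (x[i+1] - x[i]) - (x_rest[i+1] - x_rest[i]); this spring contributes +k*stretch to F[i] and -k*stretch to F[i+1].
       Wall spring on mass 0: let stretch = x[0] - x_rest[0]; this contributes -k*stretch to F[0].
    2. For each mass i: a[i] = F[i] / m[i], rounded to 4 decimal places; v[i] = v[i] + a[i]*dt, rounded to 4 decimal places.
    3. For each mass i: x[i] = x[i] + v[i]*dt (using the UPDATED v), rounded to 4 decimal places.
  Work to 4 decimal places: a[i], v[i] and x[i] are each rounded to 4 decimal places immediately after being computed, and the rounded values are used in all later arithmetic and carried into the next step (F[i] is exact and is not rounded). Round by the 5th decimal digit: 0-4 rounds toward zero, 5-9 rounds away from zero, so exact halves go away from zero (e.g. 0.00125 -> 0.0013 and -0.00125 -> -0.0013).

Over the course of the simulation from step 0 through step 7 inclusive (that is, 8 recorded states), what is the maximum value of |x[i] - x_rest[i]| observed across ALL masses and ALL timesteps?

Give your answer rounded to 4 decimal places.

Answer: 2.0891

Derivation:
Step 0: x=[7.0000 11.0000 17.0000 26.0000] v=[0.0000 0.0000 -2.0000 0.0000]
Step 1: x=[6.2500 11.5000 17.2500 25.2500] v=[-3.0000 2.0000 1.0000 -3.0000]
Step 2: x=[5.2500 12.1250 18.0625 24.0000] v=[-4.0000 2.5000 3.2500 -5.0000]
Step 3: x=[4.6563 12.5156 18.8750 22.7656] v=[-2.3750 1.5625 3.2500 -4.9375]
Step 4: x=[4.8633 12.5313 19.0703 22.0586] v=[0.8280 0.0626 0.7812 -2.8281]
Step 5: x=[5.7715 12.2647 18.3779 22.1045] v=[3.6327 -1.0664 -2.7695 0.1836]
Step 6: x=[6.8601 11.9031 17.0889 22.7188] v=[4.3544 -1.4464 -5.1561 2.4570]
Step 7: x=[7.4944 11.5772 15.9109 23.4256] v=[2.5373 -1.3036 -4.7120 2.8271]
Max displacement = 2.0891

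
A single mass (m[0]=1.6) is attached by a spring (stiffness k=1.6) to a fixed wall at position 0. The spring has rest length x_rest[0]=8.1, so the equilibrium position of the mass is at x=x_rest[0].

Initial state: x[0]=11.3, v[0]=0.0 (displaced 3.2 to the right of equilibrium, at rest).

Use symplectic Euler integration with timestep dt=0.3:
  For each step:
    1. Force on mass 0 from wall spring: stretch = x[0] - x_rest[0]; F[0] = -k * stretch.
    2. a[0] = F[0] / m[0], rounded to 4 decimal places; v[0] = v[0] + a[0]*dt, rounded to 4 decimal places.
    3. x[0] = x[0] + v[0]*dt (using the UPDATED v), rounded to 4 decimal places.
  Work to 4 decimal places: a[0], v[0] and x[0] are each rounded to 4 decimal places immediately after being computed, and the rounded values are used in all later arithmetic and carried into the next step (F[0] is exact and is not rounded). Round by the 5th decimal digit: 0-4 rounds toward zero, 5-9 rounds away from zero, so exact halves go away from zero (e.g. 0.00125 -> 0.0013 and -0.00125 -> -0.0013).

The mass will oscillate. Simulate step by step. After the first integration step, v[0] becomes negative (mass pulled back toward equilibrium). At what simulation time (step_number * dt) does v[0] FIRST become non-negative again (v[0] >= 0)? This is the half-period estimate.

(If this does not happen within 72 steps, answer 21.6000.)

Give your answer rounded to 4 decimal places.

Answer: 3.3000

Derivation:
Step 0: x=[11.3000] v=[0.0000]
Step 1: x=[11.0120] v=[-0.9600]
Step 2: x=[10.4619] v=[-1.8336]
Step 3: x=[9.6992] v=[-2.5422]
Step 4: x=[8.7926] v=[-3.0220]
Step 5: x=[7.8237] v=[-3.2298]
Step 6: x=[6.8796] v=[-3.1469]
Step 7: x=[6.0454] v=[-2.7808]
Step 8: x=[5.3961] v=[-2.1644]
Step 9: x=[4.9901] v=[-1.3532]
Step 10: x=[4.8640] v=[-0.4202]
Step 11: x=[5.0292] v=[0.5506]
First v>=0 after going negative at step 11, time=3.3000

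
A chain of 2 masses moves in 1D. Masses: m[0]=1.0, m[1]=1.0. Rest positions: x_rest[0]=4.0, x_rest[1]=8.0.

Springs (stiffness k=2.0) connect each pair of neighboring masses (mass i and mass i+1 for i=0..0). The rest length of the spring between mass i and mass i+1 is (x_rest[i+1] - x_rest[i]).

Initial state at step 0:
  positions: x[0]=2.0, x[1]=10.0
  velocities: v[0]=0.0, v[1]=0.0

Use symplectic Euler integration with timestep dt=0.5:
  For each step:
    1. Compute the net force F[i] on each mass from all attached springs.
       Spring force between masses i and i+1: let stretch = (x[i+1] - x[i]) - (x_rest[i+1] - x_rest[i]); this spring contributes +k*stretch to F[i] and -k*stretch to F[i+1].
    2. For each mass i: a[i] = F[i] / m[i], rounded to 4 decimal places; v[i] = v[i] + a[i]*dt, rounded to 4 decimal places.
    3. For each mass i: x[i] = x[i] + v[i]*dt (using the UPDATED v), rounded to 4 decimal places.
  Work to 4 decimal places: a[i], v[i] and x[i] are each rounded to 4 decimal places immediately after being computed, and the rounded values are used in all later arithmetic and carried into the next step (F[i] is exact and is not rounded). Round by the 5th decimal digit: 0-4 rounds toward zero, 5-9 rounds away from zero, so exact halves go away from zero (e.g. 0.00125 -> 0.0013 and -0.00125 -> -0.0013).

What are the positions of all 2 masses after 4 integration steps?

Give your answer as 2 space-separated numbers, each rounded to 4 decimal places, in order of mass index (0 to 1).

Step 0: x=[2.0000 10.0000] v=[0.0000 0.0000]
Step 1: x=[4.0000 8.0000] v=[4.0000 -4.0000]
Step 2: x=[6.0000 6.0000] v=[4.0000 -4.0000]
Step 3: x=[6.0000 6.0000] v=[0.0000 0.0000]
Step 4: x=[4.0000 8.0000] v=[-4.0000 4.0000]

Answer: 4.0000 8.0000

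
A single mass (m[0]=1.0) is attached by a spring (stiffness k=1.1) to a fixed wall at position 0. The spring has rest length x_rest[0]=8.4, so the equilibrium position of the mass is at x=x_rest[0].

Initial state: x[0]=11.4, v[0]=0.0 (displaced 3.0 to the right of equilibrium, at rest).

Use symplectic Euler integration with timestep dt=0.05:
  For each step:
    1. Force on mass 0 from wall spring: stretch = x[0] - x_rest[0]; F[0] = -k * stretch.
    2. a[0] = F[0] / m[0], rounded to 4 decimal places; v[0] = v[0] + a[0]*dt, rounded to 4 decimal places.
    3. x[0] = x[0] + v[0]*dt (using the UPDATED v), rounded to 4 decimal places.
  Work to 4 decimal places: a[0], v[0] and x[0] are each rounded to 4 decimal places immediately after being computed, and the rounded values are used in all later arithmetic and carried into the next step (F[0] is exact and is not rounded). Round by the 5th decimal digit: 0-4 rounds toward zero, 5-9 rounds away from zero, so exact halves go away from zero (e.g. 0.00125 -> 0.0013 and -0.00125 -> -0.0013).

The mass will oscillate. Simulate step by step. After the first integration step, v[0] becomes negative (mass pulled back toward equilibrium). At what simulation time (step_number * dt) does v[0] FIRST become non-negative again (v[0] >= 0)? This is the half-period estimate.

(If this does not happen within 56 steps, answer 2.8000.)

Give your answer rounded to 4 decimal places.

Step 0: x=[11.4000] v=[0.0000]
Step 1: x=[11.3918] v=[-0.1650]
Step 2: x=[11.3753] v=[-0.3296]
Step 3: x=[11.3506] v=[-0.4932]
Step 4: x=[11.3178] v=[-0.6555]
Step 5: x=[11.2770] v=[-0.8160]
Step 6: x=[11.2283] v=[-0.9742]
Step 7: x=[11.1718] v=[-1.1298]
Step 8: x=[11.1077] v=[-1.2823]
Step 9: x=[11.0361] v=[-1.4312]
Step 10: x=[10.9573] v=[-1.5762]
Step 11: x=[10.8715] v=[-1.7169]
Step 12: x=[10.7789] v=[-1.8528]
Step 13: x=[10.6797] v=[-1.9836]
Step 14: x=[10.5743] v=[-2.1090]
Step 15: x=[10.4629] v=[-2.2286]
Step 16: x=[10.3458] v=[-2.3421]
Step 17: x=[10.2233] v=[-2.4491]
Step 18: x=[10.0958] v=[-2.5494]
Step 19: x=[9.9637] v=[-2.6427]
Step 20: x=[9.8273] v=[-2.7287]
Step 21: x=[9.6869] v=[-2.8072]
Step 22: x=[9.5430] v=[-2.8780]
Step 23: x=[9.3960] v=[-2.9409]
Step 24: x=[9.2462] v=[-2.9957]
Step 25: x=[9.0941] v=[-3.0422]
Step 26: x=[8.9401] v=[-3.0804]
Step 27: x=[8.7846] v=[-3.1101]
Step 28: x=[8.6280] v=[-3.1313]
Step 29: x=[8.4708] v=[-3.1438]
Step 30: x=[8.3134] v=[-3.1477]
Step 31: x=[8.1563] v=[-3.1429]
Step 32: x=[7.9998] v=[-3.1295]
Step 33: x=[7.8444] v=[-3.1075]
Step 34: x=[7.6906] v=[-3.0769]
Step 35: x=[7.5387] v=[-3.0379]
Step 36: x=[7.3892] v=[-2.9905]
Step 37: x=[7.2425] v=[-2.9349]
Step 38: x=[7.0989] v=[-2.8712]
Step 39: x=[6.9589] v=[-2.7996]
Step 40: x=[6.8229] v=[-2.7203]
Step 41: x=[6.6912] v=[-2.6336]
Step 42: x=[6.5642] v=[-2.5396]
Step 43: x=[6.4423] v=[-2.4386]
Step 44: x=[6.3258] v=[-2.3309]
Step 45: x=[6.2150] v=[-2.2168]
Step 46: x=[6.1102] v=[-2.0966]
Step 47: x=[6.0117] v=[-1.9707]
Step 48: x=[5.9197] v=[-1.8393]
Step 49: x=[5.8346] v=[-1.7029]
Step 50: x=[5.7565] v=[-1.5618]
Step 51: x=[5.6857] v=[-1.4164]
Step 52: x=[5.6223] v=[-1.2671]
Step 53: x=[5.5666] v=[-1.1143]
Step 54: x=[5.5187] v=[-0.9585]
Step 55: x=[5.4787] v=[-0.8000]
Step 56: x=[5.4467] v=[-0.6393]
v[0] did not become non-negative within 56 steps; using fallback time=2.8000

Answer: 2.8000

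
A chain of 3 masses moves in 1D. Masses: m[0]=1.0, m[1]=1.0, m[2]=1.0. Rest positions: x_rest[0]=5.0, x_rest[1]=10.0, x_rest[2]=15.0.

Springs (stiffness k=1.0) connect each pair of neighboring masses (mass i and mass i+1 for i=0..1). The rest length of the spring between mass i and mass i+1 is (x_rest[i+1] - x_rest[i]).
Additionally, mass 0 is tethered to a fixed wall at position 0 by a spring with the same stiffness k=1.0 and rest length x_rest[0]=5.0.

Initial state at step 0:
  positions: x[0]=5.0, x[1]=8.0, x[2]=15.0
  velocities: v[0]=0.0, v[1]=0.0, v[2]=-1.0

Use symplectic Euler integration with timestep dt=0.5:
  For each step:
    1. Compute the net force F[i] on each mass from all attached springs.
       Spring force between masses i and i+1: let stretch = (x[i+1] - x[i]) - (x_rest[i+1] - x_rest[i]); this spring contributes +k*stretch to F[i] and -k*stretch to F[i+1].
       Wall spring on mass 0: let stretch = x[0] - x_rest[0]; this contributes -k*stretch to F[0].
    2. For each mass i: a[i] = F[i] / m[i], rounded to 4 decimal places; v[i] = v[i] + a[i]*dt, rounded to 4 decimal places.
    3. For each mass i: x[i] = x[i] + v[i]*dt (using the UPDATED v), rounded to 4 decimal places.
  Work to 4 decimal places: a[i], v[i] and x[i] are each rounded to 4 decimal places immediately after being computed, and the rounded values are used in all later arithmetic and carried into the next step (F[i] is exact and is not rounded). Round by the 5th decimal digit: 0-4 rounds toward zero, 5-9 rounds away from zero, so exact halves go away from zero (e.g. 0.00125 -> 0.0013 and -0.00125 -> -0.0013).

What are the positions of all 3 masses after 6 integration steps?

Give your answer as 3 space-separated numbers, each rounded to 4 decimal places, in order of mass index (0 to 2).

Step 0: x=[5.0000 8.0000 15.0000] v=[0.0000 0.0000 -1.0000]
Step 1: x=[4.5000 9.0000 14.0000] v=[-1.0000 2.0000 -2.0000]
Step 2: x=[4.0000 10.1250 13.0000] v=[-1.0000 2.2500 -2.0000]
Step 3: x=[4.0313 10.4375 12.5313] v=[0.0625 0.6250 -0.9375]
Step 4: x=[4.6563 9.6719 12.7891] v=[1.2500 -1.5312 0.5156]
Step 5: x=[5.3712 8.4317 13.5176] v=[1.4297 -2.4804 1.4570]
Step 6: x=[5.5084 7.6979 14.2247] v=[0.2744 -1.4677 1.4141]

Answer: 5.5084 7.6979 14.2247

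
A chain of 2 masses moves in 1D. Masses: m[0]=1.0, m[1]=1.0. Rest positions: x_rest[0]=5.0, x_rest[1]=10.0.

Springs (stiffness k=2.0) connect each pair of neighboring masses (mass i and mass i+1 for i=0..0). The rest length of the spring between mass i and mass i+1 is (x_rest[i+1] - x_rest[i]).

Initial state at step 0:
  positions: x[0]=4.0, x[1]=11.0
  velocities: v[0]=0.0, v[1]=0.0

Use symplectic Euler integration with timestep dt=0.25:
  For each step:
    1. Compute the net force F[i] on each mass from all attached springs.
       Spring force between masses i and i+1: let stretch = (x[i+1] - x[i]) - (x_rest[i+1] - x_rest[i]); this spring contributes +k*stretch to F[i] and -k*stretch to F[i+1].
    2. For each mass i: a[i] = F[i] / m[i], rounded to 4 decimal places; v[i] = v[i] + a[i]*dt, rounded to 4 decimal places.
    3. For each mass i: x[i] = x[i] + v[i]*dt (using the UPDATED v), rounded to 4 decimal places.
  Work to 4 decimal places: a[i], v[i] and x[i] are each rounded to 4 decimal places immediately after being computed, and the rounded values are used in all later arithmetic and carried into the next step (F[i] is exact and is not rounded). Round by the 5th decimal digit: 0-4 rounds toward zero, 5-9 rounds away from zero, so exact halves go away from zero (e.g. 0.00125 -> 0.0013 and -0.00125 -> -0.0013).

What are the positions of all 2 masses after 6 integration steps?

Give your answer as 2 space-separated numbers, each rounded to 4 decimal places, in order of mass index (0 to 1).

Answer: 6.0223 8.9778

Derivation:
Step 0: x=[4.0000 11.0000] v=[0.0000 0.0000]
Step 1: x=[4.2500 10.7500] v=[1.0000 -1.0000]
Step 2: x=[4.6875 10.3125] v=[1.7500 -1.7500]
Step 3: x=[5.2031 9.7969] v=[2.0625 -2.0625]
Step 4: x=[5.6680 9.3321] v=[1.8594 -1.8594]
Step 5: x=[5.9659 9.0342] v=[1.1915 -1.1915]
Step 6: x=[6.0223 8.9778] v=[0.2257 -0.2257]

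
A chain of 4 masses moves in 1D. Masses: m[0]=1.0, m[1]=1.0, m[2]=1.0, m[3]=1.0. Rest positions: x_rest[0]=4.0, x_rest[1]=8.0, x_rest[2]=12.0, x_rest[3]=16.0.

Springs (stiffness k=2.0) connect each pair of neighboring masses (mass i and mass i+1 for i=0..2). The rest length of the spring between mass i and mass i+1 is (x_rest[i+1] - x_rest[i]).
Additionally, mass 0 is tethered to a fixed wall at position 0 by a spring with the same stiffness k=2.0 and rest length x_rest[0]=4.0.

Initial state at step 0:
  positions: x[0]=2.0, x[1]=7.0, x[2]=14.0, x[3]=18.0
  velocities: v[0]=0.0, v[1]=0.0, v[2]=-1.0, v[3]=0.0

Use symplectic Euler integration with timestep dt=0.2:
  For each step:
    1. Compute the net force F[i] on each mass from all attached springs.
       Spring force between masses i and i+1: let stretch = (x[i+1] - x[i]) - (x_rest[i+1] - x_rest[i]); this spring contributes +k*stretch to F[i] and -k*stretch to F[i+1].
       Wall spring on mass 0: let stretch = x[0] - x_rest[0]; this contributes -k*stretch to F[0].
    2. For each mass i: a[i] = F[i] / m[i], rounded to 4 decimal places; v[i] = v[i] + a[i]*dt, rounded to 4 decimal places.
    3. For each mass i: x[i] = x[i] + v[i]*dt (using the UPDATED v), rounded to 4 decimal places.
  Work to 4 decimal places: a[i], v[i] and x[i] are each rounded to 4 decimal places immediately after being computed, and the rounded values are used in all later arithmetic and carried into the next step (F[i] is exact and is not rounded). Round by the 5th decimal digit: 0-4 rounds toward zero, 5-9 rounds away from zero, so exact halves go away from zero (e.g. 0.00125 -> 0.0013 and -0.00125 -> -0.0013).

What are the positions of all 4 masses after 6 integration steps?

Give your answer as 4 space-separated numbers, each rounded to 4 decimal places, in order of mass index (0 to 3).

Step 0: x=[2.0000 7.0000 14.0000 18.0000] v=[0.0000 0.0000 -1.0000 0.0000]
Step 1: x=[2.2400 7.1600 13.5600 18.0000] v=[1.2000 0.8000 -2.2000 0.0000]
Step 2: x=[2.6944 7.4384 12.9632 17.9648] v=[2.2720 1.3920 -2.9840 -0.1760]
Step 3: x=[3.3128 7.7793 12.3245 17.8495] v=[3.0918 1.7043 -3.1933 -0.5766]
Step 4: x=[4.0235 8.1265 11.7642 17.6122] v=[3.5533 1.7358 -2.8014 -1.1866]
Step 5: x=[4.7405 8.4364 11.3807 17.2270] v=[3.5851 1.5497 -1.9173 -1.9258]
Step 6: x=[5.3740 8.6862 11.2294 16.6941] v=[3.1673 1.2491 -0.7565 -2.6643]

Answer: 5.3740 8.6862 11.2294 16.6941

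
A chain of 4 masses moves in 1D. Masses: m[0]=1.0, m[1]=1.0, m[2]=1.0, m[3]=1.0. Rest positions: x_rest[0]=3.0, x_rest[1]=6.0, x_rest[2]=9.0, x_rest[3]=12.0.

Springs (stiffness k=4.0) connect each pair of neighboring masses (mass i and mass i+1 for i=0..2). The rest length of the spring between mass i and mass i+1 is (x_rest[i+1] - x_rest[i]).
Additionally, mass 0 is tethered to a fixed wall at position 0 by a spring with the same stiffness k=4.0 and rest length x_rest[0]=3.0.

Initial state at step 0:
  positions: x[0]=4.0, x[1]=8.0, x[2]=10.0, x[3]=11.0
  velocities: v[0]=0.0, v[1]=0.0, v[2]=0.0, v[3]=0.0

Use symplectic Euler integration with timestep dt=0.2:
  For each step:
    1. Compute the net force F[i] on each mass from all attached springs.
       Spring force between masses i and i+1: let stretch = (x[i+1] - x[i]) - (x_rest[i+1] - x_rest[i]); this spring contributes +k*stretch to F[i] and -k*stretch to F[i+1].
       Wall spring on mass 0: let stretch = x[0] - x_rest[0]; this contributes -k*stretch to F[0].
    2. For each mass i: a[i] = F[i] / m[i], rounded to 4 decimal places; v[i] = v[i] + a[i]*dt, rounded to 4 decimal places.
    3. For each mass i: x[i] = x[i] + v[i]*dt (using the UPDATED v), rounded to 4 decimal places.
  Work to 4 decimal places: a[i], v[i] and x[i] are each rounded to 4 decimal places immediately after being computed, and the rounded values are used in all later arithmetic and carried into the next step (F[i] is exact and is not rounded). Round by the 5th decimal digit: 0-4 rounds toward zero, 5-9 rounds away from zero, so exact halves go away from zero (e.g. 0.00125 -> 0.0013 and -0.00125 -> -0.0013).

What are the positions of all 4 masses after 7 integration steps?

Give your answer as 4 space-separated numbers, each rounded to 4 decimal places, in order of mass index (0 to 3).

Step 0: x=[4.0000 8.0000 10.0000 11.0000] v=[0.0000 0.0000 0.0000 0.0000]
Step 1: x=[4.0000 7.6800 9.8400 11.3200] v=[0.0000 -1.6000 -0.8000 1.6000]
Step 2: x=[3.9488 7.1168 9.5712 11.8832] v=[-0.2560 -2.8160 -1.3440 2.8160]
Step 3: x=[3.7727 6.4394 9.2796 12.5565] v=[-0.8806 -3.3869 -1.4579 3.3664]
Step 4: x=[3.4196 5.7898 9.0579 13.1855] v=[-1.7654 -3.2481 -1.1085 3.1449]
Step 5: x=[2.8986 5.2838 8.9737 13.6341] v=[-2.6049 -2.5298 -0.4209 2.2428]
Step 6: x=[2.2955 4.9866 9.0448 13.8170] v=[-3.0156 -1.4860 0.3555 0.9145]
Step 7: x=[1.7557 4.9081 9.2301 13.7163] v=[-2.6991 -0.3923 0.9267 -0.5033]

Answer: 1.7557 4.9081 9.2301 13.7163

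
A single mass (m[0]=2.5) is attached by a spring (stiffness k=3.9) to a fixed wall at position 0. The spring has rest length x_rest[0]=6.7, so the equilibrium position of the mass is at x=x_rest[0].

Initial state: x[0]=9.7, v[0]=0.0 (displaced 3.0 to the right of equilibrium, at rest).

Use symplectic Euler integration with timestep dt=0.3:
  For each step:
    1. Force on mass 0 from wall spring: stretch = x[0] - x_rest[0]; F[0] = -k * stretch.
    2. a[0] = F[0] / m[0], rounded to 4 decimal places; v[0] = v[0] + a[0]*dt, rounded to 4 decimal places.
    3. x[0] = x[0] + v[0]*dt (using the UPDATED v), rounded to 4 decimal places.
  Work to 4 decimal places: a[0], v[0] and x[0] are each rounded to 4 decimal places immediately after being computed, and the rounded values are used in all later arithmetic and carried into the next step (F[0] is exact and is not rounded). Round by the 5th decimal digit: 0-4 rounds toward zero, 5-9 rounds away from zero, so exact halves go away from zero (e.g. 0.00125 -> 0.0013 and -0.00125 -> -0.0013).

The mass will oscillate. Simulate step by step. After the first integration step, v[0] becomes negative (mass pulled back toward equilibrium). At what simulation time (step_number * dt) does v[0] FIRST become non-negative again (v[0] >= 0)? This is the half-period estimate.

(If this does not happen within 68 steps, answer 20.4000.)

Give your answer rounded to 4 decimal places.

Step 0: x=[9.7000] v=[0.0000]
Step 1: x=[9.2788] v=[-1.4040]
Step 2: x=[8.4955] v=[-2.6109]
Step 3: x=[7.4601] v=[-3.4512]
Step 4: x=[6.3180] v=[-3.8069]
Step 5: x=[5.2296] v=[-3.6281]
Step 6: x=[4.3476] v=[-2.9400]
Step 7: x=[3.7959] v=[-1.8391]
Step 8: x=[3.6519] v=[-0.4800]
Step 9: x=[3.9359] v=[0.9465]
First v>=0 after going negative at step 9, time=2.7000

Answer: 2.7000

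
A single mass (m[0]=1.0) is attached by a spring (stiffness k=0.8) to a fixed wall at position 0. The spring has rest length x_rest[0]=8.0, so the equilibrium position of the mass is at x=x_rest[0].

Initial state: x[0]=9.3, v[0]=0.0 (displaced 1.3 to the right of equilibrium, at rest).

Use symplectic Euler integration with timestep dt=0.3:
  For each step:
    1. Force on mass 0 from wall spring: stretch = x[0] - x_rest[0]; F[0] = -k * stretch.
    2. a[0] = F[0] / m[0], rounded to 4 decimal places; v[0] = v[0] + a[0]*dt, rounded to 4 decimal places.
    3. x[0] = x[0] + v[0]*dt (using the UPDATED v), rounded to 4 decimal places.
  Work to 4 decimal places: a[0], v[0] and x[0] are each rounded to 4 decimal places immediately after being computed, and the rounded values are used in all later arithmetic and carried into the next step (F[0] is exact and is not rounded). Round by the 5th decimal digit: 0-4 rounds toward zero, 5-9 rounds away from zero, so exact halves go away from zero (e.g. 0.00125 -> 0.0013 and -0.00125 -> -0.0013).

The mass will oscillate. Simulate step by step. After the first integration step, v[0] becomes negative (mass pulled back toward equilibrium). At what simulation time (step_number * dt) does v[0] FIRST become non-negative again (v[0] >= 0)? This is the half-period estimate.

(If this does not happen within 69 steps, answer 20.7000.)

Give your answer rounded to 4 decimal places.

Step 0: x=[9.3000] v=[0.0000]
Step 1: x=[9.2064] v=[-0.3120]
Step 2: x=[9.0260] v=[-0.6015]
Step 3: x=[8.7717] v=[-0.8477]
Step 4: x=[8.4618] v=[-1.0329]
Step 5: x=[8.1187] v=[-1.1437]
Step 6: x=[7.7670] v=[-1.1722]
Step 7: x=[7.4321] v=[-1.1163]
Step 8: x=[7.1381] v=[-0.9800]
Step 9: x=[6.9061] v=[-0.7732]
Step 10: x=[6.7529] v=[-0.5107]
Step 11: x=[6.6895] v=[-0.2114]
Step 12: x=[6.7204] v=[0.1031]
First v>=0 after going negative at step 12, time=3.6000

Answer: 3.6000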